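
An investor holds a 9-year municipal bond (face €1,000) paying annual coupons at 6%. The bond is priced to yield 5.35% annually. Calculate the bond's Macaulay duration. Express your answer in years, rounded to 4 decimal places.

7.2544 years

Periodic yield y = 0.0535. Discount each cash flow and weight by its year:
  t   CF        PV=CF/(1+0.0535)^t    t·PV
  1        60.00        56.9530        56.9530
  2        60.00        54.0608       108.1215
  3        60.00        51.3154       153.9462
  4        60.00        48.7094       194.8377
  5        60.00        46.2358       231.1791
  6        60.00        43.8878       263.3269
  7        60.00        41.6591       291.6134
  8        60.00        39.5435       316.3479
  9     1,060.00       663.1244     5,968.1196
  Σ                  1,045.4892     7,584.4453
Price P = Σ PV = 1,045.4892.
Macaulay duration = Σ(t·PV) / P = 7,584.4453 / 1,045.4892 = 7.25445 years.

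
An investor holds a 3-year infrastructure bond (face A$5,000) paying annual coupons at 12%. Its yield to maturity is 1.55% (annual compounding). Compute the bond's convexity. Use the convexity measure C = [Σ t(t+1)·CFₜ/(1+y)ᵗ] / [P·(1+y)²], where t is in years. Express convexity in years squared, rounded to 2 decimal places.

With y = 0.0155:
  t   CF        PV=CF/(1+0.0155)^t    t·PV        t(t+1)·PV
  1       600.00       590.8419       590.8419       1,181.6839
  2       600.00       581.8237     1,163.6474       3,490.9421
  3     5,600.00     5,347.4686    16,042.4058      64,169.6233
  Σ                  6,520.1342    17,796.8951      68,842.2493
P = 6,520.1342.
Convexity = Σ t(t+1)·PV / [P·(1+y)²] = 68,842.2493 / (6,520.1342 × 1.031240) = 10.23855.

10.24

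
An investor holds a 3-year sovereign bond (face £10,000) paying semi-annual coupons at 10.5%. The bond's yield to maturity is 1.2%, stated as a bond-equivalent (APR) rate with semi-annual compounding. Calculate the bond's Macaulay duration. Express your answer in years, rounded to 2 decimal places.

2.70 years

Periodic yield y = 0.006. Discount each cash flow and weight by its period:
  t   CF        PV=CF/(1+0.006)^t    t·PV
  1       525.00       521.8688       521.8688
  2       525.00       518.7562     1,037.5125
  3       525.00       515.6623     1,546.9868
  4       525.00       512.5868     2,050.3470
  5       525.00       509.5296     2,547.6479
  6    10,525.00    10,153.9313    60,923.5877
  Σ                 12,732.3349    68,627.9508
Price P = Σ PV = 12,732.3349.
Macaulay duration = Σ(t·PV) / P = 68,627.9508 / 12,732.3349 = 5.39005 half-year periods.
In years: 5.39005 / 2 = 2.69503 years.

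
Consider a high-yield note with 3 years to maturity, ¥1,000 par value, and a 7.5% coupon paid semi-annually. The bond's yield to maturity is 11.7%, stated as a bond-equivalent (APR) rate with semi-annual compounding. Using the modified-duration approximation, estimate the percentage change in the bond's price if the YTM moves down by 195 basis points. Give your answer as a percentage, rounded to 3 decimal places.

+5.019%

Periodic yield y = 0.0585. Modified duration first:
  t   CF        PV=CF/(1+0.0585)^t    t·PV
  1        37.50        35.4275        35.4275
  2        37.50        33.4695        66.9390
  3        37.50        31.6198        94.8593
  4        37.50        29.8722       119.4890
  5        37.50        28.2213       141.1065
  6     1,037.50       737.6374     4,425.8244
  Σ                    896.2477     4,883.6457
P = 896.2477; D_Mac = 5.44899 half-year periods = 2.72450 yrs; D_mod = 2.72450/(1+0.0585) = 2.57392 yrs.
ΔP/P ≈ -D_mod · Δy = -2.57392 × (-0.0195) = +0.050191 = +5.0191%.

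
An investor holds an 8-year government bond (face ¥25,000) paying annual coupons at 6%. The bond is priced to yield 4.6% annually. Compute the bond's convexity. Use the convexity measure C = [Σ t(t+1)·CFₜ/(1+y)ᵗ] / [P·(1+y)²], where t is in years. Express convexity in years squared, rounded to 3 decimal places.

With y = 0.046:
  t   CF        PV=CF/(1+0.046)^t    t·PV        t(t+1)·PV
  1     1,500.00     1,434.0344     1,434.0344       2,868.0688
  2     1,500.00     1,370.9698     2,741.9396       8,225.8188
  3     1,500.00     1,310.6786     3,932.0358      15,728.1431
  4     1,500.00     1,253.0388     5,012.1552      25,060.7761
  5     1,500.00     1,197.9338     5,989.6692      35,938.0155
  6     1,500.00     1,145.2522     6,871.5135      48,100.5943
  7     1,500.00     1,094.8874     7,664.2120      61,313.6957
  8    26,500.00    18,492.3625   147,938.8998   1,331,450.0985
  Σ                 27,299.1576   181,584.4595   1,528,685.2108
P = 27,299.1576.
Convexity = Σ t(t+1)·PV / [P·(1+y)²] = 1,528,685.2108 / (27,299.1576 × 1.094116) = 51.18061.

51.181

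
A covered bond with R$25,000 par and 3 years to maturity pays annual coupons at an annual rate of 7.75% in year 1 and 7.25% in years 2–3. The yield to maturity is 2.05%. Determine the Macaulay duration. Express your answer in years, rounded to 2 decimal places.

Periodic yield y = 0.0205. Discount each cash flow and weight by its year:
  t   CF        PV=CF/(1+0.0205)^t    t·PV
  1     1,937.50     1,898.5791     1,898.5791
  2     1,812.50     1,740.4117     3,480.8234
  3    26,812.50    25,228.8981    75,686.6943
  Σ                 28,867.8889    81,066.0968
Price P = Σ PV = 28,867.8889.
Macaulay duration = Σ(t·PV) / P = 81,066.0968 / 28,867.8889 = 2.80818 years.

2.81 years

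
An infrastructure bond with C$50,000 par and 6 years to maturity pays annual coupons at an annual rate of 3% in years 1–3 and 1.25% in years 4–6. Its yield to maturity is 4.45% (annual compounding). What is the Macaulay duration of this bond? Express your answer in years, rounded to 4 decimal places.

5.5881 years

Periodic yield y = 0.0445. Discount each cash flow and weight by its year:
  t   CF        PV=CF/(1+0.0445)^t    t·PV
  1     1,500.00     1,436.0938     1,436.0938
  2     1,500.00     1,374.9103     2,749.8206
  3     1,500.00     1,316.3335     3,949.0004
  4       625.00       525.1051     2,100.4204
  5       625.00       502.7335     2,513.6673
  6    50,625.00    38,986.5110   233,919.0657
  Σ                 44,141.6871   246,668.0684
Price P = Σ PV = 44,141.6871.
Macaulay duration = Σ(t·PV) / P = 246,668.0684 / 44,141.6871 = 5.58810 years.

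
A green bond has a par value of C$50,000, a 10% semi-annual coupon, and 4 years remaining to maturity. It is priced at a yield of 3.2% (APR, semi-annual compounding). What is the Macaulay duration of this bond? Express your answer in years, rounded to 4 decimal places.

Periodic yield y = 0.016. Discount each cash flow and weight by its period:
  t   CF        PV=CF/(1+0.016)^t    t·PV
  1     2,500.00     2,460.6299     2,460.6299
  2     2,500.00     2,421.8798     4,843.7597
  3     2,500.00     2,383.7400     7,151.2200
  4     2,500.00     2,346.2008     9,384.8032
  5     2,500.00     2,309.2527    11,546.2637
  6     2,500.00     2,272.8866    13,637.3194
  7     2,500.00     2,237.0931    15,659.6515
  8    52,500.00    46,239.1285   369,913.0278
  Σ                 62,670.8114   434,596.6752
Price P = Σ PV = 62,670.8114.
Macaulay duration = Σ(t·PV) / P = 434,596.6752 / 62,670.8114 = 6.93459 half-year periods.
In years: 6.93459 / 2 = 3.46730 years.

3.4673 years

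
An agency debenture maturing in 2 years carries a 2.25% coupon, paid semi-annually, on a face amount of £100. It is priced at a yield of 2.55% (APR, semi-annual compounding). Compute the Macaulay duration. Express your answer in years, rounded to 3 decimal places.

1.967 years

Periodic yield y = 0.01275. Discount each cash flow and weight by its period:
  t   CF        PV=CF/(1+0.01275)^t    t·PV
  1        1.125         1.1108         1.1108
  2        1.125         1.0969         2.1937
  3        1.125         1.0830         3.2491
  4      101.125        96.1279       384.5117
  Σ                     99.4186       391.0653
Price P = Σ PV = 99.4186.
Macaulay duration = Σ(t·PV) / P = 391.0653 / 99.4186 = 3.93352 half-year periods.
In years: 3.93352 / 2 = 1.96676 years.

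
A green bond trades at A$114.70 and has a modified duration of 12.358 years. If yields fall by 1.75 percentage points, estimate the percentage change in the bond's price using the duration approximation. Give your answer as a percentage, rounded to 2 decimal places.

Duration approximation: ΔP/P ≈ -D_mod · Δy = -12.358 × (-0.0175) = +0.216265.
As a percentage: +21.6265%.

+21.63%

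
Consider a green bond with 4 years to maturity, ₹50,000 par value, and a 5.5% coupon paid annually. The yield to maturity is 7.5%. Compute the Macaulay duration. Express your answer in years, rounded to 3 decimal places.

3.686 years

Periodic yield y = 0.075. Discount each cash flow and weight by its year:
  t   CF        PV=CF/(1+0.075)^t    t·PV
  1     2,750.00     2,558.1395     2,558.1395
  2     2,750.00     2,379.6647     4,759.3294
  3     2,750.00     2,213.6416     6,640.9247
  4    52,750.00    39,499.2279   157,996.9118
  Σ                 46,650.6737   171,955.3054
Price P = Σ PV = 46,650.6737.
Macaulay duration = Σ(t·PV) / P = 171,955.3054 / 46,650.6737 = 3.68602 years.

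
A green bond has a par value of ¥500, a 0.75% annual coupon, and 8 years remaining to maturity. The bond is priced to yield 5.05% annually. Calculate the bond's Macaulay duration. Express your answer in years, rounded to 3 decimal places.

7.748 years

Periodic yield y = 0.0505. Discount each cash flow and weight by its year:
  t   CF        PV=CF/(1+0.0505)^t    t·PV
  1         3.75         3.5697         3.5697
  2         3.75         3.3981         6.7962
  3         3.75         3.2348         9.7043
  4         3.75         3.0793        12.3171
  5         3.75         2.9312        14.6562
  6         3.75         2.7903        16.7420
  7         3.75         2.6562        18.5933
  8       503.75       339.6617     2,717.2938
  Σ                    361.3214     2,799.6726
Price P = Σ PV = 361.3214.
Macaulay duration = Σ(t·PV) / P = 2,799.6726 / 361.3214 = 7.74843 years.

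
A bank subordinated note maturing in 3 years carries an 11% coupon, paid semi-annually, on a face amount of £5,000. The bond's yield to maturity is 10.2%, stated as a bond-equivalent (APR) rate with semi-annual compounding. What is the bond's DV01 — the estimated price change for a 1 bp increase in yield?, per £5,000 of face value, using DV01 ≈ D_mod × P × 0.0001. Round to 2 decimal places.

£1.28

Periodic yield y = 0.051.
  t   CF        PV=CF/(1+0.051)^t    t·PV
  1       275.00       261.6556       261.6556
  2       275.00       248.9587       497.9173
  3       275.00       236.8779       710.6337
  4       275.00       225.3833       901.5334
  5       275.00       214.4466     1,072.2329
  6     5,275.00     3,913.8679    23,483.2076
  Σ                  5,101.1900    26,927.1805
P = 5,101.1900; D_Mac = 5.27861 half-year periods = 2.63930 yrs; D_mod = 2.51123 yrs.
DV01 ≈ 2.51123 × 5,101.1900 × 0.0001 = 1.281027.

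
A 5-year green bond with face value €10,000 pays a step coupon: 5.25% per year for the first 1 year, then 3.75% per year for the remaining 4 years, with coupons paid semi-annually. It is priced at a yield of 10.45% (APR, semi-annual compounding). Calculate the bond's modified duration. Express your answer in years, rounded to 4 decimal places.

4.2360 years

Periodic yield y = 0.05225. First find Macaulay duration:
  t   CF        PV=CF/(1+0.05225)^t    t·PV
  1       262.50       249.4654       249.4654
  2       262.50       237.0781       474.1562
  3       187.50       160.9328       482.7983
  4       187.50       152.9416       611.7663
  5       187.50       145.3472       726.7359
  6       187.50       138.1299       828.7793
  7       187.50       131.2710       918.8969
  8       187.50       124.7527       998.0212
  9       187.50       118.5580     1,067.0220
  10   10,187.50     6,121.7879    61,217.8788
  Σ                  7,580.2644    67,575.5204
P = 7,580.2644; Macaulay duration = 67,575.5204 / 7,580.2644 = 8.91467 half-year periods = 4.45733 years.
Modified duration = D_Mac / (1 + y) = 4.45733 / 1.05225 = 4.23600 years.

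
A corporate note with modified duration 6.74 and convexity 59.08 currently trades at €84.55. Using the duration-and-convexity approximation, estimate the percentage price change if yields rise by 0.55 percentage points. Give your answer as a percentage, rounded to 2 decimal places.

-3.62%

Duration effect: -D_mod·Δy = -6.74 × (+0.0055) = -0.037070
Convexity effect: ½·C·(Δy)² = 0.5 × 59.08 × (0.0055)² = +0.000893585
ΔP/P ≈ -0.037070 + 0.000893585 = -0.036176415
= -3.6176415%.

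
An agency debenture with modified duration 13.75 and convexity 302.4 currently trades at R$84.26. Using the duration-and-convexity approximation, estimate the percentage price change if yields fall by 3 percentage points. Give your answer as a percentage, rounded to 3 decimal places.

+54.858%

Duration effect: -D_mod·Δy = -13.75 × (-0.03) = +0.412500
Convexity effect: ½·C·(Δy)² = 0.5 × 302.4 × (-0.03)² = +0.1360800
ΔP/P ≈ +0.412500 + 0.1360800 = +0.548580
= +54.8580%.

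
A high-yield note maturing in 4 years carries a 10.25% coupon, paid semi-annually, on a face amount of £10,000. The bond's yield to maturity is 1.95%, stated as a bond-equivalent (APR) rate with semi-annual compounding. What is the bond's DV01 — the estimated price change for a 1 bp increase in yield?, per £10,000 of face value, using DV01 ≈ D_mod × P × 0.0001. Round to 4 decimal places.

Periodic yield y = 0.00975.
  t   CF        PV=CF/(1+0.00975)^t    t·PV
  1       512.50       507.5514       507.5514
  2       512.50       502.6505     1,005.3011
  3       512.50       497.7970     1,493.3910
  4       512.50       492.9904     1,971.9614
  5       512.50       488.2301     2,441.1506
  6       512.50       483.5158     2,901.0950
  7       512.50       478.8471     3,351.9295
  8    10,512.50     9,727.3628    77,818.9024
  Σ                 13,178.9451    91,491.2824
P = 13,178.9451; D_Mac = 6.94223 half-year periods = 3.47112 yrs; D_mod = 3.43760 yrs.
DV01 ≈ 3.43760 × 13,178.9451 × 0.0001 = 4.530393.

£4.5304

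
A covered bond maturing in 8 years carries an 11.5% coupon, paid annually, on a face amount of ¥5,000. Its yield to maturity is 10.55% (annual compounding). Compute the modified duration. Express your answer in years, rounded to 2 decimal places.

Periodic yield y = 0.1055. First find Macaulay duration:
  t   CF        PV=CF/(1+0.1055)^t    t·PV
  1       575.00       520.1266       520.1266
  2       575.00       470.4899       940.9799
  3       575.00       425.5902     1,276.7706
  4       575.00       384.9753     1,539.9012
  5       575.00       348.2364     1,741.1818
  6       575.00       315.0035     1,890.0209
  7       575.00       284.9421     1,994.5947
  8     5,575.00     2,499.0497    19,992.3977
  Σ                  5,248.4137    29,895.9734
P = 5,248.4137; Macaulay duration = 29,895.9734 / 5,248.4137 = 5.69619 years.
Modified duration = D_Mac / (1 + y) = 5.69619 / 1.1055 = 5.15259 years.

5.15 years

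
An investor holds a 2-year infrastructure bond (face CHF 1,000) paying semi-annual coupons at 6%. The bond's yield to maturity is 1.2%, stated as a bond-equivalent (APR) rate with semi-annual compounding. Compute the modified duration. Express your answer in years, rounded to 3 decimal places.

1.907 years

Periodic yield y = 0.006. First find Macaulay duration:
  t   CF        PV=CF/(1+0.006)^t    t·PV
  1        30.00        29.8211        29.8211
  2        30.00        29.6432        59.2864
  3        30.00        29.4664        88.3992
  4     1,030.00     1,005.6464     4,022.5856
  Σ                  1,094.5771     4,200.0923
P = 1,094.5771; Macaulay duration = 4,200.0923 / 1,094.5771 = 3.83718 half-year periods = 1.91859 years.
Modified duration = D_Mac / (1 + y) = 1.91859 / 1.006 = 1.90715 years.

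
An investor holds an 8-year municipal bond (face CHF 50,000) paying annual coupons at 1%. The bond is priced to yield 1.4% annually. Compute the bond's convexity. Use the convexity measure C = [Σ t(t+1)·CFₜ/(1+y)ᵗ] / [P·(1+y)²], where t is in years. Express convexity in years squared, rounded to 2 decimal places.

66.80

With y = 0.014:
  t   CF        PV=CF/(1+0.014)^t    t·PV        t(t+1)·PV
  1       500.00       493.0966       493.0966         986.1933
  2       500.00       486.2886       972.5772       2,917.7316
  3       500.00       479.5746     1,438.7237       5,754.8948
  4       500.00       472.9532     1,891.8129       9,459.0644
  5       500.00       466.4233     2,332.1165      13,992.6987
  6       500.00       459.9835     2,759.9011      19,319.3079
  7       500.00       453.6327     3,175.4287      25,403.4292
  8    50,500.00    45,184.3187   361,474.5495   3,253,270.9454
  Σ                 48,496.2712   374,538.2062   3,331,104.2654
P = 48,496.2712.
Convexity = Σ t(t+1)·PV / [P·(1+y)²] = 3,331,104.2654 / (48,496.2712 × 1.028196) = 66.80423.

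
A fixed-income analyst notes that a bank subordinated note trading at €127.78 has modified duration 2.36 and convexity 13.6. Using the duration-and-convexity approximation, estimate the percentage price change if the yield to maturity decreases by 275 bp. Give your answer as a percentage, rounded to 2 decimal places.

Duration effect: -D_mod·Δy = -2.36 × (-0.0275) = +0.064900
Convexity effect: ½·C·(Δy)² = 0.5 × 13.6 × (-0.0275)² = +0.0051425
ΔP/P ≈ +0.064900 + 0.0051425 = +0.0700425
= +7.00425%.

+7.00%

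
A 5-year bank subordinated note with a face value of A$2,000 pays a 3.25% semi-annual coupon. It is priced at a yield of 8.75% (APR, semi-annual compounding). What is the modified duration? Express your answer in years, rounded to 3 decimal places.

Periodic yield y = 0.04375. First find Macaulay duration:
  t   CF        PV=CF/(1+0.04375)^t    t·PV
  1        32.50        31.1377        31.1377
  2        32.50        29.8326        59.6651
  3        32.50        28.5821        85.7463
  4        32.50        27.3840       109.5361
  5        32.50        26.2362       131.1810
  6        32.50        25.1365       150.8189
  7        32.50        24.0829       168.5800
  8        32.50        23.0734       184.5871
  9        32.50        22.1062       198.9562
  10    2,032.50     1,324.5418    13,245.4180
  Σ                  1,562.1134    14,365.6264
P = 1,562.1134; Macaulay duration = 14,365.6264 / 1,562.1134 = 9.19628 half-year periods = 4.59814 years.
Modified duration = D_Mac / (1 + y) = 4.59814 / 1.04375 = 4.40540 years.

4.405 years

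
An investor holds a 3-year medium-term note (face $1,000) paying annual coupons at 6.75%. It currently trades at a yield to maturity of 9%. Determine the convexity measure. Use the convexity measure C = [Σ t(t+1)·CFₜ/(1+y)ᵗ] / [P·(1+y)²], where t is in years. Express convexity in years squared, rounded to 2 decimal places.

With y = 0.09:
  t   CF        PV=CF/(1+0.09)^t    t·PV        t(t+1)·PV
  1        67.50        61.9266        61.9266         123.8532
  2        67.50        56.8134       113.6268         340.8804
  3     1,067.50       824.3059     2,472.9176       9,891.6704
  Σ                    943.0459     2,648.4710      10,356.4040
P = 943.0459.
Convexity = Σ t(t+1)·PV / [P·(1+y)²] = 10,356.4040 / (943.0459 × 1.188100) = 9.24322.

9.24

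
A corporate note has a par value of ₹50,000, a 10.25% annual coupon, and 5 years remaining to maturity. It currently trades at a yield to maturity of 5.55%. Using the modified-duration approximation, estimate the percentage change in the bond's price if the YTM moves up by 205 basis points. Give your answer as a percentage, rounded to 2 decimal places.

Periodic yield y = 0.0555. Modified duration first:
  t   CF        PV=CF/(1+0.0555)^t    t·PV
  1     5,125.00     4,855.5187     4,855.5187
  2     5,125.00     4,600.2072     9,200.4144
  3     5,125.00     4,358.3204    13,074.9613
  4     5,125.00     4,129.1525    16,516.6099
  5    55,125.00    42,078.2253   210,391.1263
  Σ                 60,021.4241   254,038.6306
P = 60,021.4241; D_Mac = 4.23247 yrs; D_mod = 4.23247/(1+0.0555) = 4.00992 yrs.
ΔP/P ≈ -D_mod · Δy = -4.00992 × (+0.0205) = -0.082203 = -8.2203%.

-8.22%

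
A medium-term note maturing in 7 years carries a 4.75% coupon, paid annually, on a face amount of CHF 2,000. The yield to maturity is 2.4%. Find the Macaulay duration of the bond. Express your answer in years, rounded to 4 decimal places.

6.1851 years

Periodic yield y = 0.024. Discount each cash flow and weight by its year:
  t   CF        PV=CF/(1+0.024)^t    t·PV
  1        95.00        92.7734        92.7734
  2        95.00        90.5991       181.1981
  3        95.00        88.4756       265.4269
  4        95.00        86.4020       345.6080
  5        95.00        84.3769       421.8847
  6        95.00        82.3994       494.3962
  7     2,095.00     1,774.5340    12,421.7382
  Σ                  2,299.5605    14,223.0256
Price P = Σ PV = 2,299.5605.
Macaulay duration = Σ(t·PV) / P = 14,223.0256 / 2,299.5605 = 6.18511 years.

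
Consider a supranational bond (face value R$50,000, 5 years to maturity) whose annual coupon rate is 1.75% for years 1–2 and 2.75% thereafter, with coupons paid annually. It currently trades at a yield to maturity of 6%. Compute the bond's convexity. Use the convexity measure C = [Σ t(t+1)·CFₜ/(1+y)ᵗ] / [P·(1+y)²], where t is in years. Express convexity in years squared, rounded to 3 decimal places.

With y = 0.06:
  t   CF        PV=CF/(1+0.06)^t    t·PV        t(t+1)·PV
  1       875.00       825.4717       825.4717       1,650.9434
  2       875.00       778.7469     1,557.4938       4,672.4813
  3     1,375.00     1,154.4765     3,463.4295      13,853.7182
  4     1,375.00     1,089.1288     4,356.5151      21,782.5757
  5    51,375.00    38,390.3886   191,951.9432   1,151,711.6589
  Σ                 42,238.2125   202,154.8533   1,193,671.3775
P = 42,238.2125.
Convexity = Σ t(t+1)·PV / [P·(1+y)²] = 1,193,671.3775 / (42,238.2125 × 1.123600) = 25.15171.

25.152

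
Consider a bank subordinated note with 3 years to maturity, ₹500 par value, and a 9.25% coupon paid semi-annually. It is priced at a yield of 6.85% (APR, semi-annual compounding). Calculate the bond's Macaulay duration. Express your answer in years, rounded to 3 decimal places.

Periodic yield y = 0.03425. Discount each cash flow and weight by its period:
  t   CF        PV=CF/(1+0.03425)^t    t·PV
  1       23.125        22.3592        22.3592
  2       23.125        21.6188        43.2375
  3       23.125        20.9028        62.7085
  4       23.125        20.2106        80.8425
  5       23.125        19.5413        97.7066
  6      523.125       427.4175     2,564.5050
  Σ                    532.0502     2,871.3593
Price P = Σ PV = 532.0502.
Macaulay duration = Σ(t·PV) / P = 2,871.3593 / 532.0502 = 5.39678 half-year periods.
In years: 5.39678 / 2 = 2.69839 years.

2.698 years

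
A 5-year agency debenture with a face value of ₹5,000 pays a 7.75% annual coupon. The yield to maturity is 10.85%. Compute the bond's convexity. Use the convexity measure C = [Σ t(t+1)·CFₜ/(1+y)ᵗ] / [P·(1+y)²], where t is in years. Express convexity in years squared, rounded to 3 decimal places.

19.809

With y = 0.1085:
  t   CF        PV=CF/(1+0.1085)^t    t·PV        t(t+1)·PV
  1       387.50       349.5715       349.5715         699.1430
  2       387.50       315.3554       630.7109       1,892.1326
  3       387.50       284.4884       853.4653       3,413.8612
  4       387.50       256.6427     1,026.5708       5,132.8540
  5     5,387.50     3,218.9097    16,094.5486      96,567.2915
  Σ                  4,424.9678    18,954.8670     107,705.2823
P = 4,424.9678.
Convexity = Σ t(t+1)·PV / [P·(1+y)²] = 107,705.2823 / (4,424.9678 × 1.228772) = 19.80868.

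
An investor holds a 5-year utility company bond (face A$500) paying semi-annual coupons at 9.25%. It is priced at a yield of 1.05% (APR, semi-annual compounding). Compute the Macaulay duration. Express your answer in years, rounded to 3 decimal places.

Periodic yield y = 0.00525. Discount each cash flow and weight by its period:
  t   CF        PV=CF/(1+0.00525)^t    t·PV
  1       23.125        23.0042        23.0042
  2       23.125        22.8841        45.7682
  3       23.125        22.7646        68.2937
  4       23.125        22.6457        90.5827
  5       23.125        22.5274       112.6371
  6       23.125        22.4098       134.4586
  7       23.125        22.2927       156.0491
  8       23.125        22.1763       177.4104
  9       23.125        22.0605       198.5443
  10     523.125       496.4376     4,964.3759
  Σ                    699.2028     5,971.1242
Price P = Σ PV = 699.2028.
Macaulay duration = Σ(t·PV) / P = 5,971.1242 / 699.2028 = 8.53990 half-year periods.
In years: 8.53990 / 2 = 4.26995 years.

4.270 years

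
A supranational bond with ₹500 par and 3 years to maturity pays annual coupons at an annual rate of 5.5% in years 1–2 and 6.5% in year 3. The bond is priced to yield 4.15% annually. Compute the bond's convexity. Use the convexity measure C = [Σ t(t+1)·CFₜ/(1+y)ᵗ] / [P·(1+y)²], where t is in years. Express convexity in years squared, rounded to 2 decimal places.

10.33

With y = 0.0415:
  t   CF        PV=CF/(1+0.0415)^t    t·PV        t(t+1)·PV
  1        27.50        26.4042        26.4042          52.8084
  2        27.50        25.3521        50.7042         152.1127
  3       532.50       471.3481     1,414.0444       5,656.1776
  Σ                    523.1045     1,491.1528       5,861.0987
P = 523.1045.
Convexity = Σ t(t+1)·PV / [P·(1+y)²] = 5,861.0987 / (523.1045 × 1.084722) = 10.32933.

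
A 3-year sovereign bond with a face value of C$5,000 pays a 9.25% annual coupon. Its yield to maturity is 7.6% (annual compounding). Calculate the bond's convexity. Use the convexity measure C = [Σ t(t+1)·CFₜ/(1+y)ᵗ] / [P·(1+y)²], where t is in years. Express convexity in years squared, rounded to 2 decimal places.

With y = 0.076:
  t   CF        PV=CF/(1+0.076)^t    t·PV        t(t+1)·PV
  1       462.50       429.8327       429.8327         859.6654
  2       462.50       399.4728       798.9456       2,396.8367
  3     5,462.50     4,384.8489    13,154.5468      52,618.1872
  Σ                  5,214.1544    14,383.3251      55,874.6894
P = 5,214.1544.
Convexity = Σ t(t+1)·PV / [P·(1+y)²] = 55,874.6894 / (5,214.1544 × 1.157776) = 9.25565.

9.26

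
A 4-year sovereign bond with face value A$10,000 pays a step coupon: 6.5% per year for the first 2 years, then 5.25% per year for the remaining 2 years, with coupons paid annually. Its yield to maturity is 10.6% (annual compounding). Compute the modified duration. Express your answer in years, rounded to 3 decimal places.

Periodic yield y = 0.106. First find Macaulay duration:
  t   CF        PV=CF/(1+0.106)^t    t·PV
  1       650.00       587.7034       587.7034
  2       650.00       531.3774     1,062.7549
  3       525.00       388.0556     1,164.1667
  4    10,525.00     7,033.9876    28,135.9503
  Σ                  8,541.1240    30,950.5753
P = 8,541.1240; Macaulay duration = 30,950.5753 / 8,541.1240 = 3.62371 years.
Modified duration = D_Mac / (1 + y) = 3.62371 / 1.106 = 3.27641 years.

3.276 years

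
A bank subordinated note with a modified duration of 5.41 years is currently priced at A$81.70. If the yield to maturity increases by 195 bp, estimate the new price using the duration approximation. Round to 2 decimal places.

A$73.08

Duration approximation: ΔP/P ≈ -D_mod · Δy = -5.41 × (+0.0195) = -0.105495.
New price ≈ 81.70 × (1 - 0.105495) = 73.0810585.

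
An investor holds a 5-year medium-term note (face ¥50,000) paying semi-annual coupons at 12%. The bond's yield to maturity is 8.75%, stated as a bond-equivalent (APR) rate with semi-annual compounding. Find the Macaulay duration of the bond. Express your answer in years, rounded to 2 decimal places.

3.97 years

Periodic yield y = 0.04375. Discount each cash flow and weight by its period:
  t   CF        PV=CF/(1+0.04375)^t    t·PV
  1     3,000.00     2,874.2515     2,874.2515
  2     3,000.00     2,753.7739     5,507.5478
  3     3,000.00     2,638.3462     7,915.0387
  4     3,000.00     2,527.7569    10,111.0275
  5     3,000.00     2,421.8030    12,109.0150
  6     3,000.00     2,320.2903    13,921.7418
  7     3,000.00     2,223.0326    15,561.2283
  8     3,000.00     2,129.8516    17,038.8129
  9     3,000.00     2,040.5764    18,365.1875
  10   53,000.00    34,539.0974   345,390.9745
  Σ                 56,468.7799   448,794.8255
Price P = Σ PV = 56,468.7799.
Macaulay duration = Σ(t·PV) / P = 448,794.8255 / 56,468.7799 = 7.94766 half-year periods.
In years: 7.94766 / 2 = 3.97383 years.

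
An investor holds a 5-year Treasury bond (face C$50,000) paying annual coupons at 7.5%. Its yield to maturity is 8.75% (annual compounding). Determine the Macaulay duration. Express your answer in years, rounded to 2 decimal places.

4.33 years

Periodic yield y = 0.0875. Discount each cash flow and weight by its year:
  t   CF        PV=CF/(1+0.0875)^t    t·PV
  1     3,750.00     3,448.2759     3,448.2759
  2     3,750.00     3,170.8284     6,341.6568
  3     3,750.00     2,915.7043     8,747.1128
  4     3,750.00     2,681.1074    10,724.4294
  5    53,750.00    35,337.2005   176,686.0024
  Σ                 47,553.1163   205,947.4773
Price P = Σ PV = 47,553.1163.
Macaulay duration = Σ(t·PV) / P = 205,947.4773 / 47,553.1163 = 4.33089 years.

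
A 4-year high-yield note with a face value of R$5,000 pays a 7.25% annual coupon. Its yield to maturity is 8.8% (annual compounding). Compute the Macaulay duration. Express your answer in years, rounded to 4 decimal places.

3.6012 years

Periodic yield y = 0.088. Discount each cash flow and weight by its year:
  t   CF        PV=CF/(1+0.088)^t    t·PV
  1       362.50       333.1801       333.1801
  2       362.50       306.2318       612.4635
  3       362.50       281.4630       844.3890
  4     5,362.50     3,826.9406    15,307.7625
  Σ                  4,747.8155    17,097.7952
Price P = Σ PV = 4,747.8155.
Macaulay duration = Σ(t·PV) / P = 17,097.7952 / 4,747.8155 = 3.60119 years.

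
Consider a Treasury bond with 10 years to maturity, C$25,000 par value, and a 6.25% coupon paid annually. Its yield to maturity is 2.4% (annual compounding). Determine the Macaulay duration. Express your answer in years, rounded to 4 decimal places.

Periodic yield y = 0.024. Discount each cash flow and weight by its year:
  t   CF        PV=CF/(1+0.024)^t    t·PV
  1     1,562.50     1,525.8789     1,525.8789
  2     1,562.50     1,490.1161     2,980.2322
  3     1,562.50     1,455.1915     4,365.5746
  4     1,562.50     1,421.0855     5,684.3419
  5     1,562.50     1,387.7788     6,938.8939
  6     1,562.50     1,355.2527     8,131.5163
  7     1,562.50     1,323.4890     9,264.4229
  8     1,562.50     1,292.4697    10,339.7577
  9     1,562.50     1,262.1774    11,359.5970
  10   26,562.50    20,954.1178   209,541.1779
  Σ                 33,467.5574   270,131.3933
Price P = Σ PV = 33,467.5574.
Macaulay duration = Σ(t·PV) / P = 270,131.3933 / 33,467.5574 = 8.07144 years.

8.0714 years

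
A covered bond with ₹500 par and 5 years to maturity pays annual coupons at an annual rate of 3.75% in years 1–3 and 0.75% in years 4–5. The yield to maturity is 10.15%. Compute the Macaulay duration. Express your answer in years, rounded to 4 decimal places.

Periodic yield y = 0.1015. Discount each cash flow and weight by its year:
  t   CF        PV=CF/(1+0.1015)^t    t·PV
  1        18.75        17.0222        17.0222
  2        18.75        15.4537        30.9074
  3        18.75        14.0297        42.0890
  4         3.75         2.5474        10.1895
  5       503.75       310.6652     1,553.3258
  Σ                    359.7182     1,653.5340
Price P = Σ PV = 359.7182.
Macaulay duration = Σ(t·PV) / P = 1,653.5340 / 359.7182 = 4.59675 years.

4.5967 years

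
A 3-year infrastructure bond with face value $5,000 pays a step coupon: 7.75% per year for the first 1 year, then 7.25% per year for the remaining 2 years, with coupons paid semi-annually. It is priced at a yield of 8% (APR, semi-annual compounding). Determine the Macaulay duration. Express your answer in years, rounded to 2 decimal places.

Periodic yield y = 0.04. Discount each cash flow and weight by its period:
  t   CF        PV=CF/(1+0.04)^t    t·PV
  1       193.75       186.2981       186.2981
  2       193.75       179.1328       358.2655
  3       181.25       161.1306       483.3918
  4       181.25       154.9333       619.7330
  5       181.25       148.9743       744.8714
  6     5,181.25     4,094.8171    24,568.9028
  Σ                  4,925.2861    26,961.4627
Price P = Σ PV = 4,925.2861.
Macaulay duration = Σ(t·PV) / P = 26,961.4627 / 4,925.2861 = 5.47409 half-year periods.
In years: 5.47409 / 2 = 2.73705 years.

2.74 years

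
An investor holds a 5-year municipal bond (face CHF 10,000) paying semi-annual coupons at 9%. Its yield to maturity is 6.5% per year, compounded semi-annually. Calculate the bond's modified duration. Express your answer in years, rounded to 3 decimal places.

4.052 years

Periodic yield y = 0.0325. First find Macaulay duration:
  t   CF        PV=CF/(1+0.0325)^t    t·PV
  1       450.00       435.8354       435.8354
  2       450.00       422.1166       844.2331
  3       450.00       408.8296     1,226.4888
  4       450.00       395.9609     1,583.8435
  5       450.00       383.4972     1,917.4861
  6       450.00       371.4259     2,228.5552
  7       450.00       359.7345     2,518.1415
  8       450.00       348.4111     2,787.2891
  9       450.00       337.4442     3,036.9978
  10   10,450.00     7,589.5441    75,895.4407
  Σ                 11,052.7994    92,474.3112
P = 11,052.7994; Macaulay duration = 92,474.3112 / 11,052.7994 = 8.36660 half-year periods = 4.18330 years.
Modified duration = D_Mac / (1 + y) = 4.18330 / 1.0325 = 4.05162 years.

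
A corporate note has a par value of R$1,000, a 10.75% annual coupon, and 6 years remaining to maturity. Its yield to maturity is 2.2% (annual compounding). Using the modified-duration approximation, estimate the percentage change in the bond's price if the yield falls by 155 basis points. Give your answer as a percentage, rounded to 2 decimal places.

+7.52%

Periodic yield y = 0.022. Modified duration first:
  t   CF        PV=CF/(1+0.022)^t    t·PV
  1       107.50       105.1859       105.1859
  2       107.50       102.9216       205.8433
  3       107.50       100.7061       302.1183
  4       107.50        98.5383       394.1530
  5       107.50        96.4171       482.0854
  6     1,107.50       971.9375     5,831.6253
  Σ                  1,475.7065     7,321.0112
P = 1,475.7065; D_Mac = 4.96102 yrs; D_mod = 4.96102/(1+0.022) = 4.85423 yrs.
ΔP/P ≈ -D_mod · Δy = -4.85423 × (-0.0155) = +0.075241 = +7.5241%.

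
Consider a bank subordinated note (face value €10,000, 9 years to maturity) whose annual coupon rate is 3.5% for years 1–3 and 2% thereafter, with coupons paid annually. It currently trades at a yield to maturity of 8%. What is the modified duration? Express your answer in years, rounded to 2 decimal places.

7.17 years

Periodic yield y = 0.08. First find Macaulay duration:
  t   CF        PV=CF/(1+0.08)^t    t·PV
  1       350.00       324.0741       324.0741
  2       350.00       300.0686       600.1372
  3       350.00       277.8413       833.5239
  4       200.00       147.0060       588.0239
  5       200.00       136.1166       680.5832
  6       200.00       126.0339       756.2036
  7       200.00       116.6981       816.8866
  8       200.00       108.0538       864.4302
  9    10,200.00     5,102.5395    45,922.8552
  Σ                  6,638.4318    51,386.7177
P = 6,638.4318; Macaulay duration = 51,386.7177 / 6,638.4318 = 7.74079 years.
Modified duration = D_Mac / (1 + y) = 7.74079 / 1.08 = 7.16740 years.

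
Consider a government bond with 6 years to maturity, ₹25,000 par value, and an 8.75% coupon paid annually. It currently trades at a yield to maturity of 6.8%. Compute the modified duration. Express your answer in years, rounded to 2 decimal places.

Periodic yield y = 0.068. First find Macaulay duration:
  t   CF        PV=CF/(1+0.068)^t    t·PV
  1     2,187.50     2,048.2210     2,048.2210
  2     2,187.50     1,917.8099     3,835.6198
  3     2,187.50     1,795.7022     5,387.1065
  4     2,187.50     1,681.3691     6,725.4762
  5     2,187.50     1,574.3156     7,871.5780
  6    27,187.50    18,320.6871   109,924.1228
  Σ                 27,338.1048   135,792.1242
P = 27,338.1048; Macaulay duration = 135,792.1242 / 27,338.1048 = 4.96714 years.
Modified duration = D_Mac / (1 + y) = 4.96714 / 1.068 = 4.65088 years.

4.65 years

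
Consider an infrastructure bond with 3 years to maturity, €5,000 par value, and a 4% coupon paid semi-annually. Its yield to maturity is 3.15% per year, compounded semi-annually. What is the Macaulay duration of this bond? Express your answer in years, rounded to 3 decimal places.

Periodic yield y = 0.01575. Discount each cash flow and weight by its period:
  t   CF        PV=CF/(1+0.01575)^t    t·PV
  1       100.00        98.4494        98.4494
  2       100.00        96.9229       193.8458
  3       100.00        95.4200       286.2601
  4       100.00        93.9405       375.7618
  5       100.00        92.4838       462.4192
  6     5,100.00     4,643.5400    27,861.2399
  Σ                  5,120.7566    29,277.9762
Price P = Σ PV = 5,120.7566.
Macaulay duration = Σ(t·PV) / P = 29,277.9762 / 5,120.7566 = 5.71751 half-year periods.
In years: 5.71751 / 2 = 2.85875 years.

2.859 years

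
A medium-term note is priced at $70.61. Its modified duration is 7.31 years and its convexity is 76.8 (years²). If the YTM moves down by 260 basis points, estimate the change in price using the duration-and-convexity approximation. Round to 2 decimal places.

+$15.25

Duration effect: -D_mod·Δy = -7.31 × (-0.026) = +0.190060
Convexity effect: ½·C·(Δy)² = 0.5 × 76.8 × (-0.026)² = +0.0259584
ΔP/P ≈ +0.190060 + 0.0259584 = +0.2160184
ΔP ≈ 70.61 × (+0.2160184) = +15.253059224.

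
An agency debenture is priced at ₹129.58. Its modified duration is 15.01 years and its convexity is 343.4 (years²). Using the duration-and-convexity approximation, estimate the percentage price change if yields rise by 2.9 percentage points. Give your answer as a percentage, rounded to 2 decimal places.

-29.09%

Duration effect: -D_mod·Δy = -15.01 × (+0.029) = -0.435290
Convexity effect: ½·C·(Δy)² = 0.5 × 343.4 × (0.029)² = +0.1443997
ΔP/P ≈ -0.435290 + 0.1443997 = -0.2908903
= -29.08903%.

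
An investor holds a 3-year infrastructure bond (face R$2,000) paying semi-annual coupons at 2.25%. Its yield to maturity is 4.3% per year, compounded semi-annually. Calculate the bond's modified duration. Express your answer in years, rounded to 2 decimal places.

Periodic yield y = 0.0215. First find Macaulay duration:
  t   CF        PV=CF/(1+0.0215)^t    t·PV
  1        22.50        22.0264        22.0264
  2        22.50        21.5628        43.1257
  3        22.50        21.1090        63.3270
  4        22.50        20.6647        82.6588
  5        22.50        20.2298       101.1488
  6     2,022.50     1,780.1570    10,680.9420
  Σ                  1,885.7497    10,993.2286
P = 1,885.7497; Macaulay duration = 10,993.2286 / 1,885.7497 = 5.82963 half-year periods = 2.91482 years.
Modified duration = D_Mac / (1 + y) = 2.91482 / 1.0215 = 2.85347 years.

2.85 years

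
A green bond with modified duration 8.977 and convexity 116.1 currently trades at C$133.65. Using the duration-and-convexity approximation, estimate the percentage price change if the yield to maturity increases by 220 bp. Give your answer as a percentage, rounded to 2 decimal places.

Duration effect: -D_mod·Δy = -8.977 × (+0.022) = -0.197494
Convexity effect: ½·C·(Δy)² = 0.5 × 116.1 × (0.022)² = +0.0280962
ΔP/P ≈ -0.197494 + 0.0280962 = -0.1693978
= -16.93978%.

-16.94%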